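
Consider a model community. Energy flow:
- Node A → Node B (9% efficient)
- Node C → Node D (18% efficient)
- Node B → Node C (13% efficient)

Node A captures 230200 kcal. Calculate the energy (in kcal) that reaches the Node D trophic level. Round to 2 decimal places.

Node B: 230200 × 0.09 = 20718 kcal
Node C: 20718 × 0.13 = 2693.34 kcal
Node D: 2693.34 × 0.18 = 484.8012 kcal

484.80 kcal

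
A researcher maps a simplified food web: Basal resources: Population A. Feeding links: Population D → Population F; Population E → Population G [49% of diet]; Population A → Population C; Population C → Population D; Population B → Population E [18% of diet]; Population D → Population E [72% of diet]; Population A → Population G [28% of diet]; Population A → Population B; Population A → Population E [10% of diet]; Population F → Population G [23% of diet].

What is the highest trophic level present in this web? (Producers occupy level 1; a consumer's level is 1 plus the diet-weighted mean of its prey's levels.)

4

Population B: 1 + 1 = 2
Population C: 1 + 1 = 2
Population D: 1 + 2 = 3
Population E: 1 + (0.1×1 + 0.18×2 + 0.72×3) = 3.62
Population F: 1 + 3 = 4
Population G: 1 + (0.23×4 + 0.49×3.62 + 0.28×1) = 3.9738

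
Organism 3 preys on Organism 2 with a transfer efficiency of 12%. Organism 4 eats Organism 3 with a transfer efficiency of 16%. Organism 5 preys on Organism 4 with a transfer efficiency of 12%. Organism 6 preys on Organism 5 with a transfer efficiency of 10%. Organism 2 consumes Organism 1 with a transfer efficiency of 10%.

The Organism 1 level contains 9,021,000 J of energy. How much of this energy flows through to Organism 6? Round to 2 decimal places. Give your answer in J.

Organism 2: 9021000 × 0.1 = 902100 J
Organism 3: 902100 × 0.12 = 108252 J
Organism 4: 108252 × 0.16 = 17320.32 J
Organism 5: 17320.32 × 0.12 = 2078.4384 J
Organism 6: 2078.4384 × 0.1 = 207.84384 J

207.84 J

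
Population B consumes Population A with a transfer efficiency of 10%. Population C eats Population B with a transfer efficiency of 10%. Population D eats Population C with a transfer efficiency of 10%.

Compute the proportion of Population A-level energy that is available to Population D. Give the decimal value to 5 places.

0.00100

Product of link efficiencies: 0.1 × 0.1 × 0.1 = 0.001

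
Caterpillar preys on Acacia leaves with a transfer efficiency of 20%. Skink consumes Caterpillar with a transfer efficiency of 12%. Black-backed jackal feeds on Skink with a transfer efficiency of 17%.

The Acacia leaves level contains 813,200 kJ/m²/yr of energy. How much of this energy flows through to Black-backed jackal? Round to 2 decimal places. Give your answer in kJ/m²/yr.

3317.86 kJ/m²/yr

Caterpillar: 813200 × 0.2 = 162640 kJ/m²/yr
Skink: 162640 × 0.12 = 19516.8 kJ/m²/yr
Black-backed jackal: 19516.8 × 0.17 = 3317.856 kJ/m²/yr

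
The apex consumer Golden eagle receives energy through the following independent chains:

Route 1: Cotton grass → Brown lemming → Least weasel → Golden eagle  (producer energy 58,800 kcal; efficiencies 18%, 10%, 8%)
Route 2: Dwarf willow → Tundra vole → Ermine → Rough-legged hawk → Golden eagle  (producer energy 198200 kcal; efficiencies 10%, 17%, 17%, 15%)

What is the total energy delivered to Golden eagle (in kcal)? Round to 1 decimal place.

Route 1: 58800 × 0.18 × 0.1 × 0.08 = 84.672 kcal
Route 2: 198200 × 0.1 × 0.17 × 0.17 × 0.15 = 85.9197 kcal
Total at Golden eagle: 84.672 + 85.9197 = 170.5917 kcal

170.6 kcal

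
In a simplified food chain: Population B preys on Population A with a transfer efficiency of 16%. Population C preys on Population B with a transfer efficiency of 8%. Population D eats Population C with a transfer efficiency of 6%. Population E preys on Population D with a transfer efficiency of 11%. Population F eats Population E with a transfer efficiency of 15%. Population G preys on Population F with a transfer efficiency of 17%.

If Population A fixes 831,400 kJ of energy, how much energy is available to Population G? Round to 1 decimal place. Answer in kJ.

Population B: 831400 × 0.16 = 133024 kJ
Population C: 133024 × 0.08 = 10641.92 kJ
Population D: 10641.92 × 0.06 = 638.5152 kJ
Population E: 638.5152 × 0.11 = 70.236672 kJ
Population F: 70.236672 × 0.15 = 10.5355008 kJ
Population G: 10.5355008 × 0.17 = 1.791035136 kJ

1.8 kJ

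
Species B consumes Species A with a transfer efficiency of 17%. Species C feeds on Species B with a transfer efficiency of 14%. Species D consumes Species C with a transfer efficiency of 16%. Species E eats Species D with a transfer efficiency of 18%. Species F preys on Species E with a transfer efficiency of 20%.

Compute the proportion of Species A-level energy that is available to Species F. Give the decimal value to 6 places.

Product of link efficiencies: 0.17 × 0.14 × 0.16 × 0.18 × 0.2 = 0.000137088

0.000137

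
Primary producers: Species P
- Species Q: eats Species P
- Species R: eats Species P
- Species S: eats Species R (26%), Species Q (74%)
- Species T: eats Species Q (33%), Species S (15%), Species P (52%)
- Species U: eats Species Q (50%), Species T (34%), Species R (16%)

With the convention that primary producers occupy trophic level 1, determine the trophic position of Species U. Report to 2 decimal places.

Species Q: 1 + 1 = 2
Species R: 1 + 1 = 2
Species S: 1 + (0.26×2 + 0.74×2) = 3
Species T: 1 + (0.33×2 + 0.15×3 + 0.52×1) = 2.63
Species U: 1 + (0.5×2 + 0.34×2.63 + 0.16×2) = 3.2142

3.21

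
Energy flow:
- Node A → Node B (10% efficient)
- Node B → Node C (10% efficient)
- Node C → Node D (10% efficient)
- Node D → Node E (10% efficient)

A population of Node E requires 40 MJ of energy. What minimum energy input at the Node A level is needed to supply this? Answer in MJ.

400000 MJ

Cumulative transfer efficiency: 0.1 × 0.1 × 0.1 × 0.1 = 0.0001
Node A energy = 40 / 0.0001 = 400000 MJ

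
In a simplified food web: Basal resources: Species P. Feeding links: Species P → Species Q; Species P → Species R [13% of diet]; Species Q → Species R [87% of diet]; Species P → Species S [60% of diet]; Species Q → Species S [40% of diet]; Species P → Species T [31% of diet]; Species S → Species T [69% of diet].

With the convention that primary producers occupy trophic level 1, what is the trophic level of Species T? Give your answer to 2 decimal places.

Species Q: 1 + 1 = 2
Species R: 1 + (0.13×1 + 0.87×2) = 2.87
Species S: 1 + (0.6×1 + 0.4×2) = 2.4
Species T: 1 + (0.31×1 + 0.69×2.4) = 2.966

2.97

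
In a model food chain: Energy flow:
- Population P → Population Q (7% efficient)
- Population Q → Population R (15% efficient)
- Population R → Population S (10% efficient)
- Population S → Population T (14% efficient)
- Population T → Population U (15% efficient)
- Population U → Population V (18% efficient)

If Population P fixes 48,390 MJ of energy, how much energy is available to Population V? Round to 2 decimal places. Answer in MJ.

0.19 MJ

Population Q: 48390 × 0.07 = 3387.3 MJ
Population R: 3387.3 × 0.15 = 508.095 MJ
Population S: 508.095 × 0.1 = 50.8095 MJ
Population T: 50.8095 × 0.14 = 7.11333 MJ
Population U: 7.11333 × 0.15 = 1.0669995 MJ
Population V: 1.0669995 × 0.18 = 0.19205991 MJ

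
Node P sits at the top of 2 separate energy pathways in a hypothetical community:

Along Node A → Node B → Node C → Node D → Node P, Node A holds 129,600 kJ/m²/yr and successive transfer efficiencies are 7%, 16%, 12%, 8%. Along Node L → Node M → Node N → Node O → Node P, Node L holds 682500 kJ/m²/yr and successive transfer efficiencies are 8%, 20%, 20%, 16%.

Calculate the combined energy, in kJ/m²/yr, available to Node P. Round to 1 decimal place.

Via Node A: 129600 × 0.07 × 0.16 × 0.12 × 0.08 = 13.934592 kJ/m²/yr
Via Node L: 682500 × 0.08 × 0.2 × 0.2 × 0.16 = 349.44 kJ/m²/yr
Total at Node P: 13.934592 + 349.44 = 363.374592 kJ/m²/yr

363.4 kJ/m²/yr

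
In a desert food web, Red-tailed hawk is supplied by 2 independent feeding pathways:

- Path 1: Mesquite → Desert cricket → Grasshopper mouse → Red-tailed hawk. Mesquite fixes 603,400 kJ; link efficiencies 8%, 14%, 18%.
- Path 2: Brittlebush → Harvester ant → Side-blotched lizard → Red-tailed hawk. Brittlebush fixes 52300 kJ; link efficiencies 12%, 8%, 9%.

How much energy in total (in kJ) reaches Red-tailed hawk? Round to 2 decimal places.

Path 1: 603400 × 0.08 × 0.14 × 0.18 = 1216.4544 kJ
Path 2: 52300 × 0.12 × 0.08 × 0.09 = 45.1872 kJ
Total at Red-tailed hawk: 1216.4544 + 45.1872 = 1261.6416 kJ

1261.64 kJ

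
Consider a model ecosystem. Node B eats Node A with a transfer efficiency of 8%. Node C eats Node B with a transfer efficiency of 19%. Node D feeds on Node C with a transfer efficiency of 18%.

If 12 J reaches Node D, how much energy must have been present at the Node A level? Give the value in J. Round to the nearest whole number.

4386 J

Cumulative transfer efficiency: 0.08 × 0.19 × 0.18 = 0.002736
Node A energy = 12 / 0.002736 = 4386 J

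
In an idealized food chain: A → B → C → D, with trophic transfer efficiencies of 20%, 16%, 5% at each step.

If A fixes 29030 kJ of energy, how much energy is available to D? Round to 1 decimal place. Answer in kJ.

46.4 kJ

B: 29030 × 0.2 = 5806 kJ
C: 5806 × 0.16 = 928.96 kJ
D: 928.96 × 0.05 = 46.448 kJ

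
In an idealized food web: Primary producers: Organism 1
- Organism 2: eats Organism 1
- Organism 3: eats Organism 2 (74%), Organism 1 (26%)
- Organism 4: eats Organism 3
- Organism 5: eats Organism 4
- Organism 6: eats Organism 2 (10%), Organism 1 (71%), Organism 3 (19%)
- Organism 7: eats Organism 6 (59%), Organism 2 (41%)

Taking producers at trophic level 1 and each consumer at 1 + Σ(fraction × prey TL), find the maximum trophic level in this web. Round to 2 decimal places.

4.74

Organism 2: 1 + 1 = 2
Organism 3: 1 + (0.74×2 + 0.26×1) = 2.74
Organism 4: 1 + 2.74 = 3.74
Organism 5: 1 + 3.74 = 4.74
Organism 6: 1 + (0.1×2 + 0.71×1 + 0.19×2.74) = 2.4306
Organism 7: 1 + (0.59×2.4306 + 0.41×2) = 3.254054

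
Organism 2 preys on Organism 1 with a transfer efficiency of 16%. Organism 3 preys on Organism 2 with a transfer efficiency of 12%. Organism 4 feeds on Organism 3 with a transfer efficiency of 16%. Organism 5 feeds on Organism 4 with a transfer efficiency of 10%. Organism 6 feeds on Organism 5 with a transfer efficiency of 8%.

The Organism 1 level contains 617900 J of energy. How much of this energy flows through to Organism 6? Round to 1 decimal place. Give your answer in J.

15.2 J

Organism 2: 617900 × 0.16 = 98864 J
Organism 3: 98864 × 0.12 = 11863.68 J
Organism 4: 11863.68 × 0.16 = 1898.1888 J
Organism 5: 1898.1888 × 0.1 = 189.81888 J
Organism 6: 189.81888 × 0.08 = 15.1855104 J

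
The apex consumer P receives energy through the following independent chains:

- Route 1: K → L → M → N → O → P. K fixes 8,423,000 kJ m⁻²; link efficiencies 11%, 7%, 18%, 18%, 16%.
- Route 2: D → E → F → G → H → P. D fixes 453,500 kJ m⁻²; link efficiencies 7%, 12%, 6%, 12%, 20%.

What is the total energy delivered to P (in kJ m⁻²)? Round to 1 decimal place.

Route 1: 8423000 × 0.11 × 0.07 × 0.18 × 0.18 × 0.16 = 336.2192064 kJ m⁻²
Route 2: 453500 × 0.07 × 0.12 × 0.06 × 0.12 × 0.2 = 5.485536 kJ m⁻²
Total at P: 336.2192064 + 5.485536 = 341.7047424 kJ m⁻²

341.7 kJ m⁻²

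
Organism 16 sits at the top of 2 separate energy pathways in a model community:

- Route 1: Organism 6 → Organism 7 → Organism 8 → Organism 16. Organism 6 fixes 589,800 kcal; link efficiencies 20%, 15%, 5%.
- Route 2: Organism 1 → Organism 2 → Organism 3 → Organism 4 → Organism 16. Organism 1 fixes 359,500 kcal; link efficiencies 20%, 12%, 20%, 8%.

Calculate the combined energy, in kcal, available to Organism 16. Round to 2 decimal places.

1022.75 kcal

Route 1: 589800 × 0.2 × 0.15 × 0.05 = 884.7 kcal
Route 2: 359500 × 0.2 × 0.12 × 0.2 × 0.08 = 138.048 kcal
Total at Organism 16: 884.7 + 138.048 = 1022.748 kcal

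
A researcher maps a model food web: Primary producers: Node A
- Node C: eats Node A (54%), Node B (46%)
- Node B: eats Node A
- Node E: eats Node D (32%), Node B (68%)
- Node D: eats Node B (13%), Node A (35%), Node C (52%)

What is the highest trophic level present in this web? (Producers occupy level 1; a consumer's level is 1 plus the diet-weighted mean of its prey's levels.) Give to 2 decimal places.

3.28

Node B: 1 + 1 = 2
Node C: 1 + (0.54×1 + 0.46×2) = 2.46
Node D: 1 + (0.13×2 + 0.35×1 + 0.52×2.46) = 2.8892
Node E: 1 + (0.32×2.8892 + 0.68×2) = 3.284544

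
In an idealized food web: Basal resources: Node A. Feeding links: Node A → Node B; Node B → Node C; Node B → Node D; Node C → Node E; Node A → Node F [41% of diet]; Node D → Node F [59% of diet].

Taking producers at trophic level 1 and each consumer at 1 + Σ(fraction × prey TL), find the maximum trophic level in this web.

Node B: 1 + 1 = 2
Node C: 1 + 2 = 3
Node D: 1 + 2 = 3
Node E: 1 + 3 = 4
Node F: 1 + (0.41×1 + 0.59×3) = 3.18

4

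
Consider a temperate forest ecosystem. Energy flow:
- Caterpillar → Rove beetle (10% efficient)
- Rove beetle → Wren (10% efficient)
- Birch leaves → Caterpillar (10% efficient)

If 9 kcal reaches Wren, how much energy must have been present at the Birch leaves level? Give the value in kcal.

9000 kcal

Cumulative transfer efficiency: 0.1 × 0.1 × 0.1 = 0.001
Birch leaves energy = 9 / 0.001 = 9000 kcal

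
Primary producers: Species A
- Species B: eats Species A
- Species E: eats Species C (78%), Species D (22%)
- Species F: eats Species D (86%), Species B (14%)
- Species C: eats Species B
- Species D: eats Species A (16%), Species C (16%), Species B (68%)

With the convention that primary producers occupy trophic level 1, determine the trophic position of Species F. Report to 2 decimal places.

Species B: 1 + 1 = 2
Species C: 1 + 2 = 3
Species D: 1 + (0.16×1 + 0.16×3 + 0.68×2) = 3
Species E: 1 + (0.78×3 + 0.22×3) = 4
Species F: 1 + (0.86×3 + 0.14×2) = 3.86

3.86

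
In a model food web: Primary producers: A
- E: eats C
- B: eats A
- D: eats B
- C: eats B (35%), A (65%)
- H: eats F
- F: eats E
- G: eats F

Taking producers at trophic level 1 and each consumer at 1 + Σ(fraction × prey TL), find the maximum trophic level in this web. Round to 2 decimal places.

5.35

B: 1 + 1 = 2
C: 1 + (0.35×2 + 0.65×1) = 2.35
D: 1 + 2 = 3
E: 1 + 2.35 = 3.35
F: 1 + 3.35 = 4.35
G: 1 + 4.35 = 5.35
H: 1 + 4.35 = 5.35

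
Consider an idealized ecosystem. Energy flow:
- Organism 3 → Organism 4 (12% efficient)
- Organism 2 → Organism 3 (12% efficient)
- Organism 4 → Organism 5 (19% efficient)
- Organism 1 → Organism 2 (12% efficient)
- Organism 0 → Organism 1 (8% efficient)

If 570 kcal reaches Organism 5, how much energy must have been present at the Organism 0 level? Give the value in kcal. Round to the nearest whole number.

21701389 kcal

Cumulative transfer efficiency: 0.08 × 0.12 × 0.12 × 0.12 × 0.19 = 0.0000262656
Organism 0 energy = 570 / 0.0000262656 = 21701389 kcal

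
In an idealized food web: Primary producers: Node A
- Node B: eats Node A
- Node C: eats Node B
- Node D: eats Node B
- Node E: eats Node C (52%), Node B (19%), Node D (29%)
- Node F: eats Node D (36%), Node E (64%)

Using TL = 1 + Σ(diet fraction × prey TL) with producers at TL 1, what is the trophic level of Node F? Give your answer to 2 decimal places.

4.52

Node B: 1 + 1 = 2
Node C: 1 + 2 = 3
Node D: 1 + 2 = 3
Node E: 1 + (0.52×3 + 0.19×2 + 0.29×3) = 3.81
Node F: 1 + (0.36×3 + 0.64×3.81) = 4.5184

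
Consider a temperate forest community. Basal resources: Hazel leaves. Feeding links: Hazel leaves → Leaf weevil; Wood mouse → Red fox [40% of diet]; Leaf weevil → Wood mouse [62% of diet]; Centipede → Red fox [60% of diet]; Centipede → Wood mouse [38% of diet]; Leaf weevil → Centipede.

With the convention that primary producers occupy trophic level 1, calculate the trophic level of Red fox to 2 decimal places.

4.15

Leaf weevil: 1 + 1 = 2
Centipede: 1 + 2 = 3
Wood mouse: 1 + (0.38×3 + 0.62×2) = 3.38
Red fox: 1 + (0.4×3.38 + 0.6×3) = 4.152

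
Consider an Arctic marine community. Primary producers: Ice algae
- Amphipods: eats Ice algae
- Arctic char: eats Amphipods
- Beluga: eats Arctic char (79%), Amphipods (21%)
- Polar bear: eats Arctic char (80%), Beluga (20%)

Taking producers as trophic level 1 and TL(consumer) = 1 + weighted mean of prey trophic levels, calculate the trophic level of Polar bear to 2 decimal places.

Amphipods: 1 + 1 = 2
Arctic char: 1 + 2 = 3
Beluga: 1 + (0.79×3 + 0.21×2) = 3.79
Polar bear: 1 + (0.8×3 + 0.2×3.79) = 4.158

4.16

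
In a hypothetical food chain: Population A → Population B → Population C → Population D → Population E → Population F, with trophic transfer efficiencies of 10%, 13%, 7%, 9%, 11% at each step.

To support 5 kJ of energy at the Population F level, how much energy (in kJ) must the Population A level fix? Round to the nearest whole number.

555001 kJ

Cumulative transfer efficiency: 0.1 × 0.13 × 0.07 × 0.09 × 0.11 = 0.000009009
Population A energy = 5 / 0.000009009 = 555001 kJ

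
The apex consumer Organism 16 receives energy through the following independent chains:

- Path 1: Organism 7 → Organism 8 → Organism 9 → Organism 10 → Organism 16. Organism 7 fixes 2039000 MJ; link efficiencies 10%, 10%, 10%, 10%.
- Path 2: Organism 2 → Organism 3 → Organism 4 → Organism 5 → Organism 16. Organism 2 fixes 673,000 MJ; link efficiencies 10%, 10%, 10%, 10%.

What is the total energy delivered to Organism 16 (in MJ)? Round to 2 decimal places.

271.20 MJ

Path 1: 2039000 × 0.1 × 0.1 × 0.1 × 0.1 = 203.9 MJ
Path 2: 673000 × 0.1 × 0.1 × 0.1 × 0.1 = 67.3 MJ
Total at Organism 16: 203.9 + 67.3 = 271.2 MJ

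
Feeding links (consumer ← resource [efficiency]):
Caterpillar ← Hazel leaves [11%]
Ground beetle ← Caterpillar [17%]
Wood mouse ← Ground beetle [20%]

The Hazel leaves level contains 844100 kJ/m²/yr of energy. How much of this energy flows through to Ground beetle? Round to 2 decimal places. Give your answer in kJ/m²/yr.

15784.67 kJ/m²/yr

Caterpillar: 844100 × 0.11 = 92851 kJ/m²/yr
Ground beetle: 92851 × 0.17 = 15784.67 kJ/m²/yr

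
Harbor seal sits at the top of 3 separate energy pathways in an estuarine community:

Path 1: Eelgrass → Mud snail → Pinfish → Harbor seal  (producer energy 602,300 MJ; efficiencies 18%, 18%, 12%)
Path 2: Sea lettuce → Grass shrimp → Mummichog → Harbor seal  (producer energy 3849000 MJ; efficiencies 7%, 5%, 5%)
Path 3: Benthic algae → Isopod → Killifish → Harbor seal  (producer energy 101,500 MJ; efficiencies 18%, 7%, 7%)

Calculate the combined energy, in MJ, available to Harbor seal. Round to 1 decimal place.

Path 1: 602300 × 0.18 × 0.18 × 0.12 = 2341.7424 MJ
Path 2: 3849000 × 0.07 × 0.05 × 0.05 = 673.575 MJ
Path 3: 101500 × 0.18 × 0.07 × 0.07 = 89.523 MJ
Total at Harbor seal: 2341.7424 + 673.575 + 89.523 = 3104.8404 MJ

3104.8 MJ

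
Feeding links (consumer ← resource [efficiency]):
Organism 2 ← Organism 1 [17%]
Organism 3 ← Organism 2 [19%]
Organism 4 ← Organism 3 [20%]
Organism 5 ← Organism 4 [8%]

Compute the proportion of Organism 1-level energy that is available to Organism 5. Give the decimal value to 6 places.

0.000517

Product of link efficiencies: 0.17 × 0.19 × 0.2 × 0.08 = 0.0005168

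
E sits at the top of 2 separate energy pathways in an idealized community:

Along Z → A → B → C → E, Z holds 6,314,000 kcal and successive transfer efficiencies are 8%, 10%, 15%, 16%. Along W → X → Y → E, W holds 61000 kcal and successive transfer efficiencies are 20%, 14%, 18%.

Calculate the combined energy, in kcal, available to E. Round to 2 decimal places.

1519.73 kcal

Via Z: 6314000 × 0.08 × 0.1 × 0.15 × 0.16 = 1212.288 kcal
Via W: 61000 × 0.2 × 0.14 × 0.18 = 307.44 kcal
Total at E: 1212.288 + 307.44 = 1519.728 kcal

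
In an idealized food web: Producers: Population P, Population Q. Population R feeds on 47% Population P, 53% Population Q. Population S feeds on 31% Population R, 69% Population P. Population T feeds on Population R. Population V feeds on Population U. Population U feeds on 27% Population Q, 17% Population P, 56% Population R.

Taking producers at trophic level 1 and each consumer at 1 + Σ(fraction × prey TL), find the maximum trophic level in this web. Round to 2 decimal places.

3.56

Population R: 1 + (0.47×1 + 0.53×1) = 2
Population S: 1 + (0.31×2 + 0.69×1) = 2.31
Population T: 1 + 2 = 3
Population U: 1 + (0.27×1 + 0.17×1 + 0.56×2) = 2.56
Population V: 1 + 2.56 = 3.56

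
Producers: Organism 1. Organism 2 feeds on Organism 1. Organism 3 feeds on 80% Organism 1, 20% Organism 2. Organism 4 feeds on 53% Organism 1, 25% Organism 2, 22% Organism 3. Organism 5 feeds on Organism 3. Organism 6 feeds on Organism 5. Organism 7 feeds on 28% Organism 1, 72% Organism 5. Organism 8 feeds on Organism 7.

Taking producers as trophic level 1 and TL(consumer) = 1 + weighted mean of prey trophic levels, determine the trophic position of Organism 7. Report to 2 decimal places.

3.58

Organism 2: 1 + 1 = 2
Organism 3: 1 + (0.8×1 + 0.2×2) = 2.2
Organism 4: 1 + (0.53×1 + 0.25×2 + 0.22×2.2) = 2.514
Organism 5: 1 + 2.2 = 3.2
Organism 6: 1 + 3.2 = 4.2
Organism 7: 1 + (0.28×1 + 0.72×3.2) = 3.584
Organism 8: 1 + 3.584 = 4.584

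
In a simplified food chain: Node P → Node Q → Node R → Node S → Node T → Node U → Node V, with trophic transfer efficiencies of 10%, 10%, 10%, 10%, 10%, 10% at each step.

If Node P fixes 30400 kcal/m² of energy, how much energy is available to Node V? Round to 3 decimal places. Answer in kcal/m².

Node Q: 30400 × 0.1 = 3040 kcal/m²
Node R: 3040 × 0.1 = 304 kcal/m²
Node S: 304 × 0.1 = 30.4 kcal/m²
Node T: 30.4 × 0.1 = 3.04 kcal/m²
Node U: 3.04 × 0.1 = 0.304 kcal/m²
Node V: 0.304 × 0.1 = 0.0304 kcal/m²

0.030 kcal/m²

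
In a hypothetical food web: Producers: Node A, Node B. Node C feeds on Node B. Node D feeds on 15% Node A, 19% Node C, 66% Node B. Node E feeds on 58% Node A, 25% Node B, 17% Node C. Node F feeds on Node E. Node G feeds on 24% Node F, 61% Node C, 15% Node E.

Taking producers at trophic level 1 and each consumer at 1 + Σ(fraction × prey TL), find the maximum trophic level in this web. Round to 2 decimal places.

3.31

Node C: 1 + 1 = 2
Node D: 1 + (0.15×1 + 0.19×2 + 0.66×1) = 2.19
Node E: 1 + (0.58×1 + 0.25×1 + 0.17×2) = 2.17
Node F: 1 + 2.17 = 3.17
Node G: 1 + (0.24×3.17 + 0.61×2 + 0.15×2.17) = 3.3063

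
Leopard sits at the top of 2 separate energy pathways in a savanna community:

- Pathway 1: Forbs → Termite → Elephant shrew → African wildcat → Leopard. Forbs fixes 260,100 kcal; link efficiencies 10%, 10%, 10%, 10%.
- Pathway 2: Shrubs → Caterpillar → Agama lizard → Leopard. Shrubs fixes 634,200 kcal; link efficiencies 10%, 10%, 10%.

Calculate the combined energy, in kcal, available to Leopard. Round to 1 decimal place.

Pathway 1: 260100 × 0.1 × 0.1 × 0.1 × 0.1 = 26.01 kcal
Pathway 2: 634200 × 0.1 × 0.1 × 0.1 = 634.2 kcal
Total at Leopard: 26.01 + 634.2 = 660.21 kcal

660.2 kcal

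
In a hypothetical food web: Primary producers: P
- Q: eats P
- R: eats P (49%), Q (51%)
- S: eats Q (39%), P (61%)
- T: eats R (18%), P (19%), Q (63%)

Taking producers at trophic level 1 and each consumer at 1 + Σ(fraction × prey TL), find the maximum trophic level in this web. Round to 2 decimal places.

2.90

Q: 1 + 1 = 2
R: 1 + (0.49×1 + 0.51×2) = 2.51
S: 1 + (0.39×2 + 0.61×1) = 2.39
T: 1 + (0.18×2.51 + 0.19×1 + 0.63×2) = 2.9018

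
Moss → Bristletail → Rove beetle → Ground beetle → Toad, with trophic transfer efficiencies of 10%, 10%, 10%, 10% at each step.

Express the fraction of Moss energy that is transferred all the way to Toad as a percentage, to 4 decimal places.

0.0100%

Product of link efficiencies: 0.1 × 0.1 × 0.1 × 0.1 = 0.0001
As a percentage: 0.0001 × 100 = 0.0100%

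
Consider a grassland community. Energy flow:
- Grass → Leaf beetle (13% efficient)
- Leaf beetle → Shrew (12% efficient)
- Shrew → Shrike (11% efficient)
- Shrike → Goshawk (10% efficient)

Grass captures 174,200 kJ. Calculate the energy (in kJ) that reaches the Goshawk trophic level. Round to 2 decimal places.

29.89 kJ

Leaf beetle: 174200 × 0.13 = 22646 kJ
Shrew: 22646 × 0.12 = 2717.52 kJ
Shrike: 2717.52 × 0.11 = 298.9272 kJ
Goshawk: 298.9272 × 0.1 = 29.89272 kJ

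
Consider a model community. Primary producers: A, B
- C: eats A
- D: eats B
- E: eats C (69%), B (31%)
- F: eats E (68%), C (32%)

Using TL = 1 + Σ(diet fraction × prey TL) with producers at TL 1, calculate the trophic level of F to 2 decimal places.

3.47

C: 1 + 1 = 2
D: 1 + 1 = 2
E: 1 + (0.69×2 + 0.31×1) = 2.69
F: 1 + (0.68×2.69 + 0.32×2) = 3.4692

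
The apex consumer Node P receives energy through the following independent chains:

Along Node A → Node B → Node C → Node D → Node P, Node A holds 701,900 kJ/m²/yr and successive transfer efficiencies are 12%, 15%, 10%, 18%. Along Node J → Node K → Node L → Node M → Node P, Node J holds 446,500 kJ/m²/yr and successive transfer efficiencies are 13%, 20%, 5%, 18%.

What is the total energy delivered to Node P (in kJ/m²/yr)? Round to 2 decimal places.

Via Node A: 701900 × 0.12 × 0.15 × 0.1 × 0.18 = 227.4156 kJ/m²/yr
Via Node J: 446500 × 0.13 × 0.2 × 0.05 × 0.18 = 104.481 kJ/m²/yr
Total at Node P: 227.4156 + 104.481 = 331.8966 kJ/m²/yr

331.90 kJ/m²/yr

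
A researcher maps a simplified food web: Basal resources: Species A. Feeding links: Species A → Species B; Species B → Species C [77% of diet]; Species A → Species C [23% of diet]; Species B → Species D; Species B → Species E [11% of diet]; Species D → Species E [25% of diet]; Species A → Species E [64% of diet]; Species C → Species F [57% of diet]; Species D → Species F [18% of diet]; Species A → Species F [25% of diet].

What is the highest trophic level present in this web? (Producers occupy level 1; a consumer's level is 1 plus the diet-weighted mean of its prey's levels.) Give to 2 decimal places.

Species B: 1 + 1 = 2
Species C: 1 + (0.77×2 + 0.23×1) = 2.77
Species D: 1 + 2 = 3
Species E: 1 + (0.11×2 + 0.25×3 + 0.64×1) = 2.61
Species F: 1 + (0.57×2.77 + 0.18×3 + 0.25×1) = 3.3689

3.37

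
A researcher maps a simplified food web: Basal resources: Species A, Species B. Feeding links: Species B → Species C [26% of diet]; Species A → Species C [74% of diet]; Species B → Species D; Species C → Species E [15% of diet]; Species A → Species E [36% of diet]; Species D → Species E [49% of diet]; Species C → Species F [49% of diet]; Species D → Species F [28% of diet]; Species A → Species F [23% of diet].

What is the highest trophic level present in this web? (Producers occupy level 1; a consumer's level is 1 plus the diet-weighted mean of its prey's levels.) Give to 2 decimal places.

2.77

Species C: 1 + (0.26×1 + 0.74×1) = 2
Species D: 1 + 1 = 2
Species E: 1 + (0.15×2 + 0.36×1 + 0.49×2) = 2.64
Species F: 1 + (0.49×2 + 0.28×2 + 0.23×1) = 2.77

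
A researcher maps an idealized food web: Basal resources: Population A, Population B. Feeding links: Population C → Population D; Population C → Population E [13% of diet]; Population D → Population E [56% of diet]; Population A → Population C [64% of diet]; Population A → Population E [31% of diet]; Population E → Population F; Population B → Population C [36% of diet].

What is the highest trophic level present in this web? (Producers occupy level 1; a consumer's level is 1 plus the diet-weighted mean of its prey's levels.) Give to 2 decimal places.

4.25

Population C: 1 + (0.64×1 + 0.36×1) = 2
Population D: 1 + 2 = 3
Population E: 1 + (0.56×3 + 0.13×2 + 0.31×1) = 3.25
Population F: 1 + 3.25 = 4.25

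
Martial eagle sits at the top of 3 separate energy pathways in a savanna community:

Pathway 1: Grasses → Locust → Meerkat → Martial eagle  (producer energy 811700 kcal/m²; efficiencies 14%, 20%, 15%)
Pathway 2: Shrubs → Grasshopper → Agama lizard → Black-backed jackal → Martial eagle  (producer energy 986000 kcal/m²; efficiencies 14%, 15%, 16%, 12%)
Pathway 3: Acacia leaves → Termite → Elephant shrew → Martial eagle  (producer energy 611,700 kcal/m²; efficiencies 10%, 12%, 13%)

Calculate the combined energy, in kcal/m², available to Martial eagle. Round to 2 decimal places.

4760.95 kcal/m²

Pathway 1: 811700 × 0.14 × 0.2 × 0.15 = 3409.14 kcal/m²
Pathway 2: 986000 × 0.14 × 0.15 × 0.16 × 0.12 = 397.5552 kcal/m²
Pathway 3: 611700 × 0.1 × 0.12 × 0.13 = 954.252 kcal/m²
Total at Martial eagle: 3409.14 + 397.5552 + 954.252 = 4760.9472 kcal/m²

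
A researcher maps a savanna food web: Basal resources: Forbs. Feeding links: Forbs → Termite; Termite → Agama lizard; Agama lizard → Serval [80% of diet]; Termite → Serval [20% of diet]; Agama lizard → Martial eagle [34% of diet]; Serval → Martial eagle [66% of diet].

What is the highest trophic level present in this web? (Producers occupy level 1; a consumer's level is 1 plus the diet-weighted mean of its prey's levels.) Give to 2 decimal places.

Termite: 1 + 1 = 2
Agama lizard: 1 + 2 = 3
Serval: 1 + (0.8×3 + 0.2×2) = 3.8
Martial eagle: 1 + (0.34×3 + 0.66×3.8) = 4.528

4.53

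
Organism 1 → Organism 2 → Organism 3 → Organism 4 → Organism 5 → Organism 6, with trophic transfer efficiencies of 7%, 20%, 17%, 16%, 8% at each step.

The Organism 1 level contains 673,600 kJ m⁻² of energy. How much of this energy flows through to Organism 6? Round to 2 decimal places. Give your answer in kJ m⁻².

Organism 2: 673600 × 0.07 = 47152 kJ m⁻²
Organism 3: 47152 × 0.2 = 9430.4 kJ m⁻²
Organism 4: 9430.4 × 0.17 = 1603.168 kJ m⁻²
Organism 5: 1603.168 × 0.16 = 256.50688 kJ m⁻²
Organism 6: 256.50688 × 0.08 = 20.5205504 kJ m⁻²

20.52 kJ m⁻²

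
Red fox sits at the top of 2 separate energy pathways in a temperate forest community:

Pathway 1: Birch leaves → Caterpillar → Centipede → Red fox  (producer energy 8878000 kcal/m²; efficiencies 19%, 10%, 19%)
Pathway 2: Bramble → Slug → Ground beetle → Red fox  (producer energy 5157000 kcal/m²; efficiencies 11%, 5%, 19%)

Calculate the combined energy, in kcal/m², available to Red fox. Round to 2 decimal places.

Pathway 1: 8878000 × 0.19 × 0.1 × 0.19 = 32049.58 kcal/m²
Pathway 2: 5157000 × 0.11 × 0.05 × 0.19 = 5389.065 kcal/m²
Total at Red fox: 32049.58 + 5389.065 = 37438.645 kcal/m²

37438.65 kcal/m²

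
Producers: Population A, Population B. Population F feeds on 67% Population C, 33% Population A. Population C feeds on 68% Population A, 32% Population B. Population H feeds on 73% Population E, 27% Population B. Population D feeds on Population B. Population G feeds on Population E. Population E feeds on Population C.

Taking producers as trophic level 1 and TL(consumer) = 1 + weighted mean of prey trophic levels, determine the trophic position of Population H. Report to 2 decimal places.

3.46

Population C: 1 + (0.68×1 + 0.32×1) = 2
Population D: 1 + 1 = 2
Population E: 1 + 2 = 3
Population F: 1 + (0.67×2 + 0.33×1) = 2.67
Population G: 1 + 3 = 4
Population H: 1 + (0.73×3 + 0.27×1) = 3.46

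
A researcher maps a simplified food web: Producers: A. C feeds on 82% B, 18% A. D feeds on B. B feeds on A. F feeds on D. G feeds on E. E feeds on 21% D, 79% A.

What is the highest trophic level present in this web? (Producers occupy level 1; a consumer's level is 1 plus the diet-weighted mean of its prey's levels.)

B: 1 + 1 = 2
C: 1 + (0.82×2 + 0.18×1) = 2.82
D: 1 + 2 = 3
E: 1 + (0.21×3 + 0.79×1) = 2.42
F: 1 + 3 = 4
G: 1 + 2.42 = 3.42

4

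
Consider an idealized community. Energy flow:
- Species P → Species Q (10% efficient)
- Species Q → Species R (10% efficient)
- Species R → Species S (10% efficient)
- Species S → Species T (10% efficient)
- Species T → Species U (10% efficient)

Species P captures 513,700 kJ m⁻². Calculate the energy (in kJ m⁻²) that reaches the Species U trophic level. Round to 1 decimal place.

5.1 kJ m⁻²

Species Q: 513700 × 0.1 = 51370 kJ m⁻²
Species R: 51370 × 0.1 = 5137 kJ m⁻²
Species S: 5137 × 0.1 = 513.7 kJ m⁻²
Species T: 513.7 × 0.1 = 51.37 kJ m⁻²
Species U: 51.37 × 0.1 = 5.137 kJ m⁻²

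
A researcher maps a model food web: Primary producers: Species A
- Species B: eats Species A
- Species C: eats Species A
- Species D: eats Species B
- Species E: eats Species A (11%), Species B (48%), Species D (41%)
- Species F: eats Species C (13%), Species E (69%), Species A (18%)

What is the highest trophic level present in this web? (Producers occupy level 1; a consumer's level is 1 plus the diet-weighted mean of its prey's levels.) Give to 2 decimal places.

3.72

Species B: 1 + 1 = 2
Species C: 1 + 1 = 2
Species D: 1 + 2 = 3
Species E: 1 + (0.11×1 + 0.48×2 + 0.41×3) = 3.3
Species F: 1 + (0.13×2 + 0.69×3.3 + 0.18×1) = 3.717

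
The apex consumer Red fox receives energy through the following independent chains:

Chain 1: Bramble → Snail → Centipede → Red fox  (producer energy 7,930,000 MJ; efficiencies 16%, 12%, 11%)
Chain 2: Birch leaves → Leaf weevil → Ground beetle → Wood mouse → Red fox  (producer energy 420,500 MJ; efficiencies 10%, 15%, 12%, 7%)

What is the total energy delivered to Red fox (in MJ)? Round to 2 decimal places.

Chain 1: 7930000 × 0.16 × 0.12 × 0.11 = 16748.16 MJ
Chain 2: 420500 × 0.1 × 0.15 × 0.12 × 0.07 = 52.983 MJ
Total at Red fox: 16748.16 + 52.983 = 16801.143 MJ

16801.14 MJ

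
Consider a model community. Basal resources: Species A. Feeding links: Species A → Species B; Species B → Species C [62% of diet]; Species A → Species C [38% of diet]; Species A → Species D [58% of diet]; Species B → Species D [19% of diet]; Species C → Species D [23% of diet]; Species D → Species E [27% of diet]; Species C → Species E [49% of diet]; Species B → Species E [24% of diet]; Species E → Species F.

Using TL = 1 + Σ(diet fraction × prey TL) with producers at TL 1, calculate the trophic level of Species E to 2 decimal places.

Species B: 1 + 1 = 2
Species C: 1 + (0.62×2 + 0.38×1) = 2.62
Species D: 1 + (0.58×1 + 0.19×2 + 0.23×2.62) = 2.5626
Species E: 1 + (0.27×2.5626 + 0.49×2.62 + 0.24×2) = 3.455702
Species F: 1 + 3.455702 = 4.455702

3.46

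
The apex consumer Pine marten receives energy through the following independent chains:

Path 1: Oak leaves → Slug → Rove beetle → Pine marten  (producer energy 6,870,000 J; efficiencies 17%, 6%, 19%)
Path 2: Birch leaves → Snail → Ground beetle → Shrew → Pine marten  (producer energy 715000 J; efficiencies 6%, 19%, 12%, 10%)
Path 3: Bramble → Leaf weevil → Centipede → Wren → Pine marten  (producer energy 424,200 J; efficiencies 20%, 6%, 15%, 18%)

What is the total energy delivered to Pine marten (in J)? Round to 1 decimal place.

Path 1: 6870000 × 0.17 × 0.06 × 0.19 = 13314.06 J
Path 2: 715000 × 0.06 × 0.19 × 0.12 × 0.1 = 97.812 J
Path 3: 424200 × 0.2 × 0.06 × 0.15 × 0.18 = 137.4408 J
Total at Pine marten: 13314.06 + 97.812 + 137.4408 = 13549.3128 J

13549.3 J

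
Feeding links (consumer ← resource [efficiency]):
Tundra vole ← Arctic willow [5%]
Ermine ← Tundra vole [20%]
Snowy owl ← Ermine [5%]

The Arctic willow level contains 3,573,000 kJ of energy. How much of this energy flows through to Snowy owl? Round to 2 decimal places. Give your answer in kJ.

Tundra vole: 3573000 × 0.05 = 178650 kJ
Ermine: 178650 × 0.2 = 35730 kJ
Snowy owl: 35730 × 0.05 = 1786.5 kJ

1786.50 kJ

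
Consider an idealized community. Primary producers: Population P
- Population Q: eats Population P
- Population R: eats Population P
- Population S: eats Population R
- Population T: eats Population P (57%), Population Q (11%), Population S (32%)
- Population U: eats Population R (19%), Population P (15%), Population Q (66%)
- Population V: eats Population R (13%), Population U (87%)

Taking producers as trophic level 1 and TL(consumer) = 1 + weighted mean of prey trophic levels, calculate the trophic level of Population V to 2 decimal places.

Population Q: 1 + 1 = 2
Population R: 1 + 1 = 2
Population S: 1 + 2 = 3
Population T: 1 + (0.57×1 + 0.11×2 + 0.32×3) = 2.75
Population U: 1 + (0.19×2 + 0.15×1 + 0.66×2) = 2.85
Population V: 1 + (0.13×2 + 0.87×2.85) = 3.7395

3.74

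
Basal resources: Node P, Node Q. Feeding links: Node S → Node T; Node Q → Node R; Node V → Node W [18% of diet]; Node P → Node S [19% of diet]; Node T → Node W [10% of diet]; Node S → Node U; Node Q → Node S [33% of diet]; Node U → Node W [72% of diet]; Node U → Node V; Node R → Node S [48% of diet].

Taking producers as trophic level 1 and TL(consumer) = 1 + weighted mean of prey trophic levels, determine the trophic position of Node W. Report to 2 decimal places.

4.66

Node R: 1 + 1 = 2
Node S: 1 + (0.48×2 + 0.33×1 + 0.19×1) = 2.48
Node T: 1 + 2.48 = 3.48
Node U: 1 + 2.48 = 3.48
Node V: 1 + 3.48 = 4.48
Node W: 1 + (0.18×4.48 + 0.1×3.48 + 0.72×3.48) = 4.66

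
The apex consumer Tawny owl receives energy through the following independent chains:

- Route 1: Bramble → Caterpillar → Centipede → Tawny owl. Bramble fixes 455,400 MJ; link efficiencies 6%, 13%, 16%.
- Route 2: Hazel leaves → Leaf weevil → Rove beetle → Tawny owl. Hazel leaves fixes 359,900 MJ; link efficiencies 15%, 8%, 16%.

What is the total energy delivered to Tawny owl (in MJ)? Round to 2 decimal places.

Route 1: 455400 × 0.06 × 0.13 × 0.16 = 568.3392 MJ
Route 2: 359900 × 0.15 × 0.08 × 0.16 = 691.008 MJ
Total at Tawny owl: 568.3392 + 691.008 = 1259.3472 MJ

1259.35 MJ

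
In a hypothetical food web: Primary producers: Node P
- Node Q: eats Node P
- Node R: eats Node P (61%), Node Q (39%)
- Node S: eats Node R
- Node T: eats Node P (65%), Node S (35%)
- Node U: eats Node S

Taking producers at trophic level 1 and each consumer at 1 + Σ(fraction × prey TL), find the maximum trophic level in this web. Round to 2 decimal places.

4.39

Node Q: 1 + 1 = 2
Node R: 1 + (0.61×1 + 0.39×2) = 2.39
Node S: 1 + 2.39 = 3.39
Node T: 1 + (0.65×1 + 0.35×3.39) = 2.8365
Node U: 1 + 3.39 = 4.39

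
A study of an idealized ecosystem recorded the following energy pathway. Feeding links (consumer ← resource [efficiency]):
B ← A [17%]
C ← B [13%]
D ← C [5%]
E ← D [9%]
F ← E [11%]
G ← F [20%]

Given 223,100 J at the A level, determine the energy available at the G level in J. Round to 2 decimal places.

0.49 J

B: 223100 × 0.17 = 37927 J
C: 37927 × 0.13 = 4930.51 J
D: 4930.51 × 0.05 = 246.5255 J
E: 246.5255 × 0.09 = 22.187295 J
F: 22.187295 × 0.11 = 2.44060245 J
G: 2.44060245 × 0.2 = 0.48812049 J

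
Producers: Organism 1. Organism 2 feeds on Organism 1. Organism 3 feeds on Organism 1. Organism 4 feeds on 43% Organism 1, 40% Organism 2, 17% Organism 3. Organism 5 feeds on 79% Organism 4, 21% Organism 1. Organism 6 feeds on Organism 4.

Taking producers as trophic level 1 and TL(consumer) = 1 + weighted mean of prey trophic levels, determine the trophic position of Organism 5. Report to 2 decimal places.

Organism 2: 1 + 1 = 2
Organism 3: 1 + 1 = 2
Organism 4: 1 + (0.43×1 + 0.4×2 + 0.17×2) = 2.57
Organism 5: 1 + (0.79×2.57 + 0.21×1) = 3.2403
Organism 6: 1 + 2.57 = 3.57

3.24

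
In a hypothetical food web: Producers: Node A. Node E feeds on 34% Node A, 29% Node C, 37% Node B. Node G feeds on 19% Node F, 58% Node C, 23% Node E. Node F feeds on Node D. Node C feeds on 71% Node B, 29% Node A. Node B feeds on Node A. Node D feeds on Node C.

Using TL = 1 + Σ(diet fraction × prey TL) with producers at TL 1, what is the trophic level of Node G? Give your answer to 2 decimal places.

Node B: 1 + 1 = 2
Node C: 1 + (0.71×2 + 0.29×1) = 2.71
Node D: 1 + 2.71 = 3.71
Node E: 1 + (0.34×1 + 0.29×2.71 + 0.37×2) = 2.8659
Node F: 1 + 3.71 = 4.71
Node G: 1 + (0.19×4.71 + 0.58×2.71 + 0.23×2.8659) = 4.125857

4.13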